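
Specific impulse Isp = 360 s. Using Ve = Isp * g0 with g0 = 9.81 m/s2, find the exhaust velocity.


Ve = Isp * g0 = 360 * 9.81 = 3531.6 m/s

3531.6 m/s


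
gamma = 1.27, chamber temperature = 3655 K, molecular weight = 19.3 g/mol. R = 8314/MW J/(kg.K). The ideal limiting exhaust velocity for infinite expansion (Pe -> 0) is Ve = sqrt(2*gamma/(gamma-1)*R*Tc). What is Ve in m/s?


R = 8314 / 19.3 = 430.78 J/(kg.K)
Ve = sqrt(2 * 1.27 / (1.27 - 1) * 430.78 * 3655) = 3849 m/s

3849 m/s


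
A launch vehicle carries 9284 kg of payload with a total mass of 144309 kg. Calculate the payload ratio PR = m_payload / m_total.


PR = 9284 / 144309 = 0.0643

0.0643


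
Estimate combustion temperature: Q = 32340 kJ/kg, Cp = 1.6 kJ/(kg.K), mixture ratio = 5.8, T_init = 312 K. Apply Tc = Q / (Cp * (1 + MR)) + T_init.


Tc = 32340 / (1.6 * (1 + 5.8)) + 312 = 3284 K

3284 K


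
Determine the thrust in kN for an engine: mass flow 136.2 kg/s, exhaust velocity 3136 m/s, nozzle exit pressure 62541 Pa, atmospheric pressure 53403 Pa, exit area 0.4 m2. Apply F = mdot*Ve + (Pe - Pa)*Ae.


F = 136.2 * 3136 + (62541 - 53403) * 0.4 = 430778.0 N = 430.8 kN

430.8 kN


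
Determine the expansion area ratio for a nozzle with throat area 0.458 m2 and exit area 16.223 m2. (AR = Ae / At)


AR = 16.223 / 0.458 = 35.4

35.4


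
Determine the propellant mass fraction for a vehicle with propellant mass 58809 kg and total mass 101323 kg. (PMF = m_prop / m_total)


PMF = 58809 / 101323 = 0.58

0.58


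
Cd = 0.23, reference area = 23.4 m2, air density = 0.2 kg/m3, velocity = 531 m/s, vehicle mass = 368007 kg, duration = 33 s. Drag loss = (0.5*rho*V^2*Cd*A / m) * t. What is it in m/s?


D = 0.5 * 0.2 * 531^2 * 0.23 * 23.4 = 151751.41 N
a = 151751.41 / 368007 = 0.4124 m/s2
dV = 0.4124 * 33 = 13.6 m/s

13.6 m/s


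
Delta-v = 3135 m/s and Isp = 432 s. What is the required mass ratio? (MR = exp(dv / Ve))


Ve = 432 * 9.81 = 4237.92 m/s
MR = exp(3135 / 4237.92) = 2.095

2.095


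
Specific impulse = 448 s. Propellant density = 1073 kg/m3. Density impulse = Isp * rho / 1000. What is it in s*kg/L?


rho*Isp = 448 * 1073 / 1000 = 481 s*kg/L

481 s*kg/L


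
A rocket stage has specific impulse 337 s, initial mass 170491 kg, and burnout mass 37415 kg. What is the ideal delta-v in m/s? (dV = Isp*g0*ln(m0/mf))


Ve = 337 * 9.81 = 3305.97 m/s
dV = 3305.97 * ln(170491/37415) = 5014 m/s

5014 m/s


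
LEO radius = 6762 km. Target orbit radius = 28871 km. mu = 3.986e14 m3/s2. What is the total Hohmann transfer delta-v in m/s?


V1 = sqrt(mu/r1) = 7677.7 m/s
dV1 = V1*(sqrt(2*r2/(r1+r2)) - 1) = 2095.82 m/s
V2 = sqrt(mu/r2) = 3715.68 m/s
dV2 = V2*(1 - sqrt(2*r1/(r1+r2))) = 1426.58 m/s
Total dV = 3522 m/s

3522 m/s


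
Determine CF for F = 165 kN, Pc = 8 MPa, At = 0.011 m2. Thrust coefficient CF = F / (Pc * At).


CF = 165000 / (8e6 * 0.011) = 1.88

1.88


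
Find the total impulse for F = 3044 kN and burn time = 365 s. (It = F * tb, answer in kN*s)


It = 3044 * 365 = 1111060 kN*s

1111060 kN*s


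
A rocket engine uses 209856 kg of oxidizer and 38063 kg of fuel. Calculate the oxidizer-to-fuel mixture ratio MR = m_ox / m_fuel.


MR = 209856 / 38063 = 5.51

5.51


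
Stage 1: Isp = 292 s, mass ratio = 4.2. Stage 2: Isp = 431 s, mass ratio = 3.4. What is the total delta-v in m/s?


dV1 = 292 * 9.81 * ln(4.2) = 4110.8 m/s
dV2 = 431 * 9.81 * ln(3.4) = 5174.3 m/s
Total dV = 4110.8 + 5174.3 = 9285.1 m/s ~ 9285 m/s

9285 m/s


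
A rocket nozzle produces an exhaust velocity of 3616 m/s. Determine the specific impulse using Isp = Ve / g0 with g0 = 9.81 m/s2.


Isp = Ve / g0 = 3616 / 9.81 = 368.6 s

368.6 s


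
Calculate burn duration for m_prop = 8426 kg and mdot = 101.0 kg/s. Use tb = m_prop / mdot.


tb = 8426 / 101.0 = 83.4 s

83.4 s


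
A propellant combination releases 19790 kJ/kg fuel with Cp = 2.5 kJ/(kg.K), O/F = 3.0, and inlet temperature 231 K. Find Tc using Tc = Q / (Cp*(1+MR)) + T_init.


Tc = 19790 / (2.5 * (1 + 3.0)) + 231 = 2210 K

2210 K


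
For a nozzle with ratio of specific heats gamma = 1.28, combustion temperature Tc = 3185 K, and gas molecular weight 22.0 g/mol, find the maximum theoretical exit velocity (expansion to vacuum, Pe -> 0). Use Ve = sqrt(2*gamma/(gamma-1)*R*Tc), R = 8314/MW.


R = 8314 / 22.0 = 377.91 J/(kg.K)
Ve = sqrt(2 * 1.28 / (1.28 - 1) * 377.91 * 3185) = 3317 m/s

3317 m/s


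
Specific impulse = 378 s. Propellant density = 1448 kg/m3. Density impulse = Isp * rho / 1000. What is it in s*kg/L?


rho*Isp = 378 * 1448 / 1000 = 547 s*kg/L

547 s*kg/L


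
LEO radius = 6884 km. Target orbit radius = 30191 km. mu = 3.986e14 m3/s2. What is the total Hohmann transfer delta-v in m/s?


V1 = sqrt(mu/r1) = 7609.36 m/s
dV1 = V1*(sqrt(2*r2/(r1+r2)) - 1) = 2101.58 m/s
V2 = sqrt(mu/r2) = 3633.54 m/s
dV2 = V2*(1 - sqrt(2*r1/(r1+r2))) = 1419.3 m/s
Total dV = 3521 m/s

3521 m/s


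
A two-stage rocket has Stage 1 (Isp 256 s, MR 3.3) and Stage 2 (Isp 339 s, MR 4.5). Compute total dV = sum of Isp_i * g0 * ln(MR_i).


dV1 = 256 * 9.81 * ln(3.3) = 2998.4 m/s
dV2 = 339 * 9.81 * ln(4.5) = 5001.9 m/s
Total dV = 2998.4 + 5001.9 = 8000.3 m/s ~ 8000 m/s

8000 m/s


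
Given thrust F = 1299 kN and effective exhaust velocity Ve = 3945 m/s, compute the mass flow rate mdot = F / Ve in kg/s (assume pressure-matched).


mdot = F / Ve = 1299000 / 3945 = 329.3 kg/s

329.3 kg/s


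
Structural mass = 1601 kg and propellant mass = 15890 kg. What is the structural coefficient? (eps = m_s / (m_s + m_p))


eps = 1601 / (1601 + 15890) = 0.0915

0.0915


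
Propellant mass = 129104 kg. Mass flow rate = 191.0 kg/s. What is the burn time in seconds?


tb = 129104 / 191.0 = 675.9 s

675.9 s


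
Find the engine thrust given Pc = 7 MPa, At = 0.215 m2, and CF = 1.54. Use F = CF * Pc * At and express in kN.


F = 1.54 * 7e6 * 0.215 = 2.3177e+06 N = 2317.7 kN

2317.7 kN


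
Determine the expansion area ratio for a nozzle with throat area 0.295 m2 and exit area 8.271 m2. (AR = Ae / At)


AR = 8.271 / 0.295 = 28.0

28.0


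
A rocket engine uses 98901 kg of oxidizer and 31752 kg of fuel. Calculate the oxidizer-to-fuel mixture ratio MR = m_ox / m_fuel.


MR = 98901 / 31752 = 3.11

3.11


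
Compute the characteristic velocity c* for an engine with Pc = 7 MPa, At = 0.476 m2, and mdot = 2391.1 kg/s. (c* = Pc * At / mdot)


c* = 7e6 * 0.476 / 2391.1 = 1394 m/s

1394 m/s


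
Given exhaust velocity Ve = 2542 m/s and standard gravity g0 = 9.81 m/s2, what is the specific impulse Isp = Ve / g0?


Isp = Ve / g0 = 2542 / 9.81 = 259.1 s

259.1 s


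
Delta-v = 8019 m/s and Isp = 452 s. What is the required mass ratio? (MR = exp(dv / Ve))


Ve = 452 * 9.81 = 4434.12 m/s
MR = exp(8019 / 4434.12) = 6.101

6.101


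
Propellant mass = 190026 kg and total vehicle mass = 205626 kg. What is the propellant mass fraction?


PMF = 190026 / 205626 = 0.924

0.924


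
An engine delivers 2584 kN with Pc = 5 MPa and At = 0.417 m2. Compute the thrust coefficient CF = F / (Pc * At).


CF = 2584000 / (5e6 * 0.417) = 1.24

1.24


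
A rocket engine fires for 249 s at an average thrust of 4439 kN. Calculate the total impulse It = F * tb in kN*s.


It = 4439 * 249 = 1105311 kN*s

1105311 kN*s


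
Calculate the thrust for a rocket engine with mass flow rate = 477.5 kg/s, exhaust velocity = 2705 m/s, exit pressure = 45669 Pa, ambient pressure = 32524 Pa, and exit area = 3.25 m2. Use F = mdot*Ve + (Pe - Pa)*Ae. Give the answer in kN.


F = 477.5 * 2705 + (45669 - 32524) * 3.25 = 1.3344e+06 N = 1334.4 kN

1334.4 kN


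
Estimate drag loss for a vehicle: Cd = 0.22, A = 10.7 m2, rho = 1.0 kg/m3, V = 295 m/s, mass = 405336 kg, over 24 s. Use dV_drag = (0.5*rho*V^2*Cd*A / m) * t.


D = 0.5 * 1.0 * 295^2 * 0.22 * 10.7 = 102428.42 N
a = 102428.42 / 405336 = 0.2527 m/s2
dV = 0.2527 * 24 = 6.1 m/s

6.1 m/s


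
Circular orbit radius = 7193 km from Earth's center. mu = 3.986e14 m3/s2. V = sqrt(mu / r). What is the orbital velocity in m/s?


V = sqrt(3.986e14 / 7193000) = 7444 m/s

7444 m/s


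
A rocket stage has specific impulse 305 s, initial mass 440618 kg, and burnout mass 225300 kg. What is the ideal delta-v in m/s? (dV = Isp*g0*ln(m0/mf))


Ve = 305 * 9.81 = 2992.05 m/s
dV = 2992.05 * ln(440618/225300) = 2007 m/s

2007 m/s


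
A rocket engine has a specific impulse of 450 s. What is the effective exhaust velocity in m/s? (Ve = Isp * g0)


Ve = Isp * g0 = 450 * 9.81 = 4414.5 m/s

4414.5 m/s


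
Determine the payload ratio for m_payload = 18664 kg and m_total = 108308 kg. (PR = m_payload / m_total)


PR = 18664 / 108308 = 0.1723

0.1723


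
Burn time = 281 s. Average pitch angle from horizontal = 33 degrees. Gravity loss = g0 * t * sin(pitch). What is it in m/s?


GL = 9.81 * 281 * sin(33 deg) = 1501 m/s

1501 m/s


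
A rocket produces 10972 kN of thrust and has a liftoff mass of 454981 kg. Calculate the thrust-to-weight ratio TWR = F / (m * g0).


TWR = 10972000 / (454981 * 9.81) = 2.46

2.46


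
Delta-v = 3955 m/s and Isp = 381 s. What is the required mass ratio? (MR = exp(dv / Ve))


Ve = 381 * 9.81 = 3737.61 m/s
MR = exp(3955 / 3737.61) = 2.881

2.881


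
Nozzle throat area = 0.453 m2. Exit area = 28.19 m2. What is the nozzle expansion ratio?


AR = 28.19 / 0.453 = 62.2

62.2


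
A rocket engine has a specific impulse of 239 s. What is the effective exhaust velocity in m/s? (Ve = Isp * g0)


Ve = Isp * g0 = 239 * 9.81 = 2344.6 m/s

2344.6 m/s


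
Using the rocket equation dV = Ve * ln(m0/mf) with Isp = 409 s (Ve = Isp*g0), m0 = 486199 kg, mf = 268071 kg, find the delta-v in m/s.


Ve = 409 * 9.81 = 4012.29 m/s
dV = 4012.29 * ln(486199/268071) = 2389 m/s

2389 m/s


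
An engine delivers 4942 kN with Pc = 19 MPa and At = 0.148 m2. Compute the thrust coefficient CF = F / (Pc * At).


CF = 4942000 / (19e6 * 0.148) = 1.76

1.76


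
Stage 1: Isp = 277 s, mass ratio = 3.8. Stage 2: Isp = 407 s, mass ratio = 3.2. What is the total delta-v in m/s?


dV1 = 277 * 9.81 * ln(3.8) = 3627.7 m/s
dV2 = 407 * 9.81 * ln(3.2) = 4644.1 m/s
Total dV = 3627.7 + 4644.1 = 8271.8 m/s ~ 8272 m/s

8272 m/s


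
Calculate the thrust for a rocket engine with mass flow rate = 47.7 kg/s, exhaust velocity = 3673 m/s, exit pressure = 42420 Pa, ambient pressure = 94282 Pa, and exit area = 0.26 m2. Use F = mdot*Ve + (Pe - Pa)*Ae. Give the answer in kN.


F = 47.7 * 3673 + (42420 - 94282) * 0.26 = 161718.0 N = 161.7 kN

161.7 kN


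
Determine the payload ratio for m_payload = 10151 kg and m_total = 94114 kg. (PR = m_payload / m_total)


PR = 10151 / 94114 = 0.1079

0.1079


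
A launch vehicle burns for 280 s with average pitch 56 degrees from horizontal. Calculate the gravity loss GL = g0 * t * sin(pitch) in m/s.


GL = 9.81 * 280 * sin(56 deg) = 2277 m/s

2277 m/s


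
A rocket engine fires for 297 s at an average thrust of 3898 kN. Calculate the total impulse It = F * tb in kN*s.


It = 3898 * 297 = 1157706 kN*s

1157706 kN*s


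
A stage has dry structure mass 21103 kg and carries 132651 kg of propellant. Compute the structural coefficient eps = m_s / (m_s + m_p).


eps = 21103 / (21103 + 132651) = 0.1373

0.1373


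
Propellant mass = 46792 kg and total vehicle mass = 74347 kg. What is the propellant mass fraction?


PMF = 46792 / 74347 = 0.629

0.629


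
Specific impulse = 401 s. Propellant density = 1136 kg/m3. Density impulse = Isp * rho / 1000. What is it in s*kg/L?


rho*Isp = 401 * 1136 / 1000 = 456 s*kg/L

456 s*kg/L


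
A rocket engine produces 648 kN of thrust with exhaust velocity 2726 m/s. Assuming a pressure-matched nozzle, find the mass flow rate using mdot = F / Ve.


mdot = F / Ve = 648000 / 2726 = 237.7 kg/s

237.7 kg/s


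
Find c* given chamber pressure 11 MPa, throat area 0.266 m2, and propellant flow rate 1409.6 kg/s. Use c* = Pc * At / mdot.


c* = 11e6 * 0.266 / 1409.6 = 2076 m/s

2076 m/s


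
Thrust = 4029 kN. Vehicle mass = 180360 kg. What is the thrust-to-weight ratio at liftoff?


TWR = 4029000 / (180360 * 9.81) = 2.28

2.28


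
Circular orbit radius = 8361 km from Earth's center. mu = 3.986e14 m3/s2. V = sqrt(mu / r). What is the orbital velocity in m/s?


V = sqrt(3.986e14 / 8361000) = 6905 m/s

6905 m/s


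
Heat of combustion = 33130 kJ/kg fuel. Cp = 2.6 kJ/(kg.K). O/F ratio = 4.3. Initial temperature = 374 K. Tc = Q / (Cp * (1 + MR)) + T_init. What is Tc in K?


Tc = 33130 / (2.6 * (1 + 4.3)) + 374 = 2778 K

2778 K


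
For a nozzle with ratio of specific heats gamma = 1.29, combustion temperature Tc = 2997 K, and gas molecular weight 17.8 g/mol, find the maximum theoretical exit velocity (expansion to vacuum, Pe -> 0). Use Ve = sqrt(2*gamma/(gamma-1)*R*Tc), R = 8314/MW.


R = 8314 / 17.8 = 467.08 J/(kg.K)
Ve = sqrt(2 * 1.29 / (1.29 - 1) * 467.08 * 2997) = 3529 m/s

3529 m/s


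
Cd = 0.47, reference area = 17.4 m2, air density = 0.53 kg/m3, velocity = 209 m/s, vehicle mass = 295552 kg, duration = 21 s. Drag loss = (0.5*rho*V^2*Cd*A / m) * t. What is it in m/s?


D = 0.5 * 0.53 * 209^2 * 0.47 * 17.4 = 94664.15 N
a = 94664.15 / 295552 = 0.3203 m/s2
dV = 0.3203 * 21 = 6.7 m/s

6.7 m/s


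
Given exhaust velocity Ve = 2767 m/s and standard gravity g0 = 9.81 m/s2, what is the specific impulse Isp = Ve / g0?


Isp = Ve / g0 = 2767 / 9.81 = 282.1 s

282.1 s


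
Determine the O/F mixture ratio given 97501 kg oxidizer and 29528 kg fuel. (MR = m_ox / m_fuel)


MR = 97501 / 29528 = 3.3

3.3


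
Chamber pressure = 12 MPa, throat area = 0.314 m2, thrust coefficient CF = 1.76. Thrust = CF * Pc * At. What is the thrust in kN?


F = 1.76 * 12e6 * 0.314 = 6.6317e+06 N = 6631.7 kN

6631.7 kN


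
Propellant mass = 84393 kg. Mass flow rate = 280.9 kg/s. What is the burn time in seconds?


tb = 84393 / 280.9 = 300.4 s

300.4 s


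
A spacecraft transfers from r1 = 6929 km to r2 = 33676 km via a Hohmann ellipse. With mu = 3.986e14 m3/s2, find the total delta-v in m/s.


V1 = sqrt(mu/r1) = 7584.61 m/s
dV1 = V1*(sqrt(2*r2/(r1+r2)) - 1) = 2183.69 m/s
V2 = sqrt(mu/r2) = 3440.4 m/s
dV2 = V2*(1 - sqrt(2*r1/(r1+r2))) = 1430.52 m/s
Total dV = 3614 m/s

3614 m/s


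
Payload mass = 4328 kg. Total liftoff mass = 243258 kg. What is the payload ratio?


PR = 4328 / 243258 = 0.0178

0.0178


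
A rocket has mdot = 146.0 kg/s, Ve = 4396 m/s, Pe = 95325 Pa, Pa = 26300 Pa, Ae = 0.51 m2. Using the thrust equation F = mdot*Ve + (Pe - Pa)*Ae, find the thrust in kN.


F = 146.0 * 4396 + (95325 - 26300) * 0.51 = 677019.0 N = 677.0 kN

677.0 kN


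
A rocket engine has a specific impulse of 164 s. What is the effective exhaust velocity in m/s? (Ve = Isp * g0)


Ve = Isp * g0 = 164 * 9.81 = 1608.8 m/s

1608.8 m/s


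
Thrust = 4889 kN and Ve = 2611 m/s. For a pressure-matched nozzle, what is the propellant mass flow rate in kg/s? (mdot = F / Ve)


mdot = F / Ve = 4889000 / 2611 = 1872.5 kg/s

1872.5 kg/s


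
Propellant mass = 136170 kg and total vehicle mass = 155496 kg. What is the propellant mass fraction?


PMF = 136170 / 155496 = 0.876

0.876


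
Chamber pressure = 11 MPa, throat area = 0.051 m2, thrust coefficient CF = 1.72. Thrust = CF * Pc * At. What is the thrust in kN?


F = 1.72 * 11e6 * 0.051 = 964920.0 N = 964.9 kN

964.9 kN


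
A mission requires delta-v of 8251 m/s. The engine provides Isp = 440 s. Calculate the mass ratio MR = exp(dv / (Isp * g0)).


Ve = 440 * 9.81 = 4316.4 m/s
MR = exp(8251 / 4316.4) = 6.764

6.764


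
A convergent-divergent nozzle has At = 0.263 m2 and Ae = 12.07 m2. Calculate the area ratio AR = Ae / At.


AR = 12.07 / 0.263 = 45.9

45.9


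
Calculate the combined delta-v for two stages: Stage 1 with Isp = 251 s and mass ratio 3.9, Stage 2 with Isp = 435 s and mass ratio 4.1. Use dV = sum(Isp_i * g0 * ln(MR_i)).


dV1 = 251 * 9.81 * ln(3.9) = 3351.1 m/s
dV2 = 435 * 9.81 * ln(4.1) = 6021.2 m/s
Total dV = 3351.1 + 6021.2 = 9372.3 m/s ~ 9372 m/s

9372 m/s


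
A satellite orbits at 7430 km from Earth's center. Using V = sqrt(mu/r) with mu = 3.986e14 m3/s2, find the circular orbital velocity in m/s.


V = sqrt(3.986e14 / 7430000) = 7324 m/s

7324 m/s


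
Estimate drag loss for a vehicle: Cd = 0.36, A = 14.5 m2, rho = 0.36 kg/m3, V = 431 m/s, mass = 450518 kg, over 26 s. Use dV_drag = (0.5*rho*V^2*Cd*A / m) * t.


D = 0.5 * 0.36 * 431^2 * 0.36 * 14.5 = 174541.04 N
a = 174541.04 / 450518 = 0.3874 m/s2
dV = 0.3874 * 26 = 10.1 m/s

10.1 m/s


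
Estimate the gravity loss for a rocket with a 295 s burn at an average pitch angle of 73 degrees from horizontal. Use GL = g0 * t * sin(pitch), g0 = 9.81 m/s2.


GL = 9.81 * 295 * sin(73 deg) = 2767 m/s

2767 m/s


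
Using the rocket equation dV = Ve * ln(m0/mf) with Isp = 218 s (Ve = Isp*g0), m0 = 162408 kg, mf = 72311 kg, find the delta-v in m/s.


Ve = 218 * 9.81 = 2138.58 m/s
dV = 2138.58 * ln(162408/72311) = 1730 m/s

1730 m/s


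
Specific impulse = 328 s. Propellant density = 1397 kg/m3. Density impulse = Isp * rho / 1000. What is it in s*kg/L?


rho*Isp = 328 * 1397 / 1000 = 458 s*kg/L

458 s*kg/L


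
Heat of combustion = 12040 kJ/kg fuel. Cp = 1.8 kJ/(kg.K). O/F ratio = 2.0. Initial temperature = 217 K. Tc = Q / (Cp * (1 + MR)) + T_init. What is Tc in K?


Tc = 12040 / (1.8 * (1 + 2.0)) + 217 = 2447 K

2447 K


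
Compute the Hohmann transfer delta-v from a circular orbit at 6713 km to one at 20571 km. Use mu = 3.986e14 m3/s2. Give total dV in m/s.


V1 = sqrt(mu/r1) = 7705.67 m/s
dV1 = V1*(sqrt(2*r2/(r1+r2)) - 1) = 1756.68 m/s
V2 = sqrt(mu/r2) = 4401.91 m/s
dV2 = V2*(1 - sqrt(2*r1/(r1+r2))) = 1314.03 m/s
Total dV = 3071 m/s

3071 m/s


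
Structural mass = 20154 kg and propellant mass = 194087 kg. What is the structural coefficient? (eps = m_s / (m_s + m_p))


eps = 20154 / (20154 + 194087) = 0.0941

0.0941


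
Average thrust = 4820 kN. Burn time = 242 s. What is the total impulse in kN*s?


It = 4820 * 242 = 1166440 kN*s

1166440 kN*s


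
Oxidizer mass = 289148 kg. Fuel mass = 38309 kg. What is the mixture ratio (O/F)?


MR = 289148 / 38309 = 7.55

7.55


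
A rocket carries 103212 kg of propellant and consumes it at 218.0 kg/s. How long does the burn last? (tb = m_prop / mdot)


tb = 103212 / 218.0 = 473.4 s

473.4 s


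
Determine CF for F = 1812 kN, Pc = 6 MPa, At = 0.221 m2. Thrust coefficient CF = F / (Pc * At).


CF = 1812000 / (6e6 * 0.221) = 1.37

1.37


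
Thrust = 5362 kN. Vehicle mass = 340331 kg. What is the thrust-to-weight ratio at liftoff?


TWR = 5362000 / (340331 * 9.81) = 1.61

1.61


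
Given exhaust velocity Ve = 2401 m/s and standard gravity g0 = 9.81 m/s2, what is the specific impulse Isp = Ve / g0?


Isp = Ve / g0 = 2401 / 9.81 = 244.8 s

244.8 s


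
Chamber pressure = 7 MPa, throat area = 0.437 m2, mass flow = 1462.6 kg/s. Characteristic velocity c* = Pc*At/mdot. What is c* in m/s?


c* = 7e6 * 0.437 / 1462.6 = 2091 m/s

2091 m/s


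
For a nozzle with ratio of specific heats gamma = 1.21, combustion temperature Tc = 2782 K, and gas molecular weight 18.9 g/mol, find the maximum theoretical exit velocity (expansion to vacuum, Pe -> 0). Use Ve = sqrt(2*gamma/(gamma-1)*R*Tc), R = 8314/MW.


R = 8314 / 18.9 = 439.89 J/(kg.K)
Ve = sqrt(2 * 1.21 / (1.21 - 1) * 439.89 * 2782) = 3755 m/s

3755 m/s


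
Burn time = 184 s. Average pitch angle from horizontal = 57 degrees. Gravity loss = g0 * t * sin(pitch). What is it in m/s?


GL = 9.81 * 184 * sin(57 deg) = 1514 m/s

1514 m/s


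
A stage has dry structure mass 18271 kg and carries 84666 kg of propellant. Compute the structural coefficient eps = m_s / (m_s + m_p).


eps = 18271 / (18271 + 84666) = 0.1775

0.1775


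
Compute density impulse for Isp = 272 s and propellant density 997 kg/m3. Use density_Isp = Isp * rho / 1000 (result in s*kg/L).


rho*Isp = 272 * 997 / 1000 = 271 s*kg/L

271 s*kg/L


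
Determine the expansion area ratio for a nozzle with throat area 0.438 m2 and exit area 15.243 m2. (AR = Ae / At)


AR = 15.243 / 0.438 = 34.8

34.8


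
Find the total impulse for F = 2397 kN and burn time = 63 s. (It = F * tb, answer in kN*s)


It = 2397 * 63 = 151011 kN*s

151011 kN*s


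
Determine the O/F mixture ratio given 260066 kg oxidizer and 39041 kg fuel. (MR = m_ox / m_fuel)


MR = 260066 / 39041 = 6.66

6.66


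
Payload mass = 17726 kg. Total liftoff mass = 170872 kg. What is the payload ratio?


PR = 17726 / 170872 = 0.1037

0.1037


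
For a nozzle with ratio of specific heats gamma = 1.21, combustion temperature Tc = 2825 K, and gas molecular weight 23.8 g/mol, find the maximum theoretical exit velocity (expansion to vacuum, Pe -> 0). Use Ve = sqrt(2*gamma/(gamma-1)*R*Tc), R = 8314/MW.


R = 8314 / 23.8 = 349.33 J/(kg.K)
Ve = sqrt(2 * 1.21 / (1.21 - 1) * 349.33 * 2825) = 3372 m/s

3372 m/s


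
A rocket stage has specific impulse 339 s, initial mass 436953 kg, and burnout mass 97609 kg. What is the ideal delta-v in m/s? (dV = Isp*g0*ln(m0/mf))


Ve = 339 * 9.81 = 3325.59 m/s
dV = 3325.59 * ln(436953/97609) = 4985 m/s

4985 m/s


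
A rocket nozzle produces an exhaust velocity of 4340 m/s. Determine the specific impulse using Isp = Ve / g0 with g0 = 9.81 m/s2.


Isp = Ve / g0 = 4340 / 9.81 = 442.4 s

442.4 s


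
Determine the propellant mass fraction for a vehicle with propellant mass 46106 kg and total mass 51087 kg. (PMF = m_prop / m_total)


PMF = 46106 / 51087 = 0.902

0.902


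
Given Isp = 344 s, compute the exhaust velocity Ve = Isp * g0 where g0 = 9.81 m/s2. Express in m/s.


Ve = Isp * g0 = 344 * 9.81 = 3374.6 m/s

3374.6 m/s


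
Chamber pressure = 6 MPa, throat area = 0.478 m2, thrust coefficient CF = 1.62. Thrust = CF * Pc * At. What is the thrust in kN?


F = 1.62 * 6e6 * 0.478 = 4.6462e+06 N = 4646.2 kN

4646.2 kN


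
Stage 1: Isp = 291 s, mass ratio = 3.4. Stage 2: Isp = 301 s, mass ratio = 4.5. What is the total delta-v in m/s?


dV1 = 291 * 9.81 * ln(3.4) = 3493.5 m/s
dV2 = 301 * 9.81 * ln(4.5) = 4441.3 m/s
Total dV = 3493.5 + 4441.3 = 7934.8 m/s ~ 7935 m/s

7935 m/s


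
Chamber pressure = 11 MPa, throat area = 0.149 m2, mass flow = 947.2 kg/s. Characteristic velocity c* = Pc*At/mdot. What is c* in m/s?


c* = 11e6 * 0.149 / 947.2 = 1730 m/s

1730 m/s


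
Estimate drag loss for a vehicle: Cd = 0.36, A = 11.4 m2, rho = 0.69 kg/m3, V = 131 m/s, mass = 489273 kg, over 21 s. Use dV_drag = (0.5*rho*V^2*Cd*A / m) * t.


D = 0.5 * 0.69 * 131^2 * 0.36 * 11.4 = 24297.92 N
a = 24297.92 / 489273 = 0.0497 m/s2
dV = 0.0497 * 21 = 1.0 m/s

1.0 m/s


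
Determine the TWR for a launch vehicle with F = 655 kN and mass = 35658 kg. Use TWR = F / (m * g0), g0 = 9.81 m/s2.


TWR = 655000 / (35658 * 9.81) = 1.87

1.87


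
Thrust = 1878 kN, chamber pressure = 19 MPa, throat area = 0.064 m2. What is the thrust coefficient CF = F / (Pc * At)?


CF = 1878000 / (19e6 * 0.064) = 1.54

1.54


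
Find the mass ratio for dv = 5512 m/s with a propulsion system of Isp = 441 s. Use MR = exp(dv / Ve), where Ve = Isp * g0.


Ve = 441 * 9.81 = 4326.21 m/s
MR = exp(5512 / 4326.21) = 3.575

3.575


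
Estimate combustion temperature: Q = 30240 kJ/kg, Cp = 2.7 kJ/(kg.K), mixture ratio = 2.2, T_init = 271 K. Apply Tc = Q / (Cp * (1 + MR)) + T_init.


Tc = 30240 / (2.7 * (1 + 2.2)) + 271 = 3771 K

3771 K


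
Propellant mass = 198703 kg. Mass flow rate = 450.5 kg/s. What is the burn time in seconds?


tb = 198703 / 450.5 = 441.1 s

441.1 s


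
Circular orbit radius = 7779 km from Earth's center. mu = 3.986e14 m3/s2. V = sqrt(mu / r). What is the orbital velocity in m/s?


V = sqrt(3.986e14 / 7779000) = 7158 m/s

7158 m/s


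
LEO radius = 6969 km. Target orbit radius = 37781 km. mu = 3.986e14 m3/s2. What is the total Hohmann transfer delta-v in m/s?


V1 = sqrt(mu/r1) = 7562.81 m/s
dV1 = V1*(sqrt(2*r2/(r1+r2)) - 1) = 2264.59 m/s
V2 = sqrt(mu/r2) = 3248.12 m/s
dV2 = V2*(1 - sqrt(2*r1/(r1+r2))) = 1435.38 m/s
Total dV = 3700 m/s

3700 m/s


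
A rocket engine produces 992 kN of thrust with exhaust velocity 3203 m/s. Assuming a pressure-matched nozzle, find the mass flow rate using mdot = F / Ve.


mdot = F / Ve = 992000 / 3203 = 309.7 kg/s

309.7 kg/s


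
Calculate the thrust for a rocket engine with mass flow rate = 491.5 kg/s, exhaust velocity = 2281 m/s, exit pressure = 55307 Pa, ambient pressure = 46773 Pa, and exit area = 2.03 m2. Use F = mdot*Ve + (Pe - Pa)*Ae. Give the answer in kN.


F = 491.5 * 2281 + (55307 - 46773) * 2.03 = 1.1384e+06 N = 1138.4 kN

1138.4 kN


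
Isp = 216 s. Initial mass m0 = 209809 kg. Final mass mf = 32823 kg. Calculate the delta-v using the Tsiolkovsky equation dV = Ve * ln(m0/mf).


Ve = 216 * 9.81 = 2118.96 m/s
dV = 2118.96 * ln(209809/32823) = 3931 m/s

3931 m/s


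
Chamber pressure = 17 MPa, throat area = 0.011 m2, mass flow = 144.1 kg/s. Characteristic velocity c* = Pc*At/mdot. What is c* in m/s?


c* = 17e6 * 0.011 / 144.1 = 1298 m/s

1298 m/s


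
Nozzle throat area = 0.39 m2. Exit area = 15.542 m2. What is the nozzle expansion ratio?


AR = 15.542 / 0.39 = 39.9

39.9


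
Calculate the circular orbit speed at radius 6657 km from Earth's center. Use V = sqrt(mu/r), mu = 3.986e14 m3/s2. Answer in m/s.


V = sqrt(3.986e14 / 6657000) = 7738 m/s

7738 m/s


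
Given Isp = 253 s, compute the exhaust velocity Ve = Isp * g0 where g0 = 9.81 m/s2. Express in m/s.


Ve = Isp * g0 = 253 * 9.81 = 2481.9 m/s

2481.9 m/s


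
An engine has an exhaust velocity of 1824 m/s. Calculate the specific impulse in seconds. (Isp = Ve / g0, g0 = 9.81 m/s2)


Isp = Ve / g0 = 1824 / 9.81 = 185.9 s

185.9 s


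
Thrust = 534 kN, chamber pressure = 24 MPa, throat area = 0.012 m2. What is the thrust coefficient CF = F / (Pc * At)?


CF = 534000 / (24e6 * 0.012) = 1.85

1.85


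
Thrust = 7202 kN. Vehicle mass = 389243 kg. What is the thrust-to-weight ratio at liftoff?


TWR = 7202000 / (389243 * 9.81) = 1.89

1.89


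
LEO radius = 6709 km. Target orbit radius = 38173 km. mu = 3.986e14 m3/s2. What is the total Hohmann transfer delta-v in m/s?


V1 = sqrt(mu/r1) = 7707.97 m/s
dV1 = V1*(sqrt(2*r2/(r1+r2)) - 1) = 2345.06 m/s
V2 = sqrt(mu/r2) = 3231.4 m/s
dV2 = V2*(1 - sqrt(2*r1/(r1+r2))) = 1464.55 m/s
Total dV = 3810 m/s

3810 m/s


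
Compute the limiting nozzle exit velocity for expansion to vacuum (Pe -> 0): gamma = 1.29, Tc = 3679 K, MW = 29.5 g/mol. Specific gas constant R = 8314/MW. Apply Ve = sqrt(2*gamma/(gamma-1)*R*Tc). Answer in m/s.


R = 8314 / 29.5 = 281.83 J/(kg.K)
Ve = sqrt(2 * 1.29 / (1.29 - 1) * 281.83 * 3679) = 3037 m/s

3037 m/s


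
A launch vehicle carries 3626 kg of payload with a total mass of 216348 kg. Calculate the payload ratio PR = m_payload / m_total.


PR = 3626 / 216348 = 0.0168

0.0168


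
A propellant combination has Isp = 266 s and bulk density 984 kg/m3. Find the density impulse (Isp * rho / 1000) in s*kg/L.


rho*Isp = 266 * 984 / 1000 = 262 s*kg/L

262 s*kg/L


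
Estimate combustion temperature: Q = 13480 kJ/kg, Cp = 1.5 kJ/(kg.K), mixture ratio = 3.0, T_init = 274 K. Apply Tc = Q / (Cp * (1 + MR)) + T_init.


Tc = 13480 / (1.5 * (1 + 3.0)) + 274 = 2521 K

2521 K


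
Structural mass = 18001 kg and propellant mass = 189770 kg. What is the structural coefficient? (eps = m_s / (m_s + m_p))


eps = 18001 / (18001 + 189770) = 0.0866

0.0866


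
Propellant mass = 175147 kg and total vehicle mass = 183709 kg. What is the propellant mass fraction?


PMF = 175147 / 183709 = 0.953

0.953


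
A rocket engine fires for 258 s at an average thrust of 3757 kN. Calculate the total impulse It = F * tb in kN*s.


It = 3757 * 258 = 969306 kN*s

969306 kN*s


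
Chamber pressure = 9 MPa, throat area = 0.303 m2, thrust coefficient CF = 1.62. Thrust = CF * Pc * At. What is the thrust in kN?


F = 1.62 * 9e6 * 0.303 = 4.4177e+06 N = 4417.7 kN

4417.7 kN


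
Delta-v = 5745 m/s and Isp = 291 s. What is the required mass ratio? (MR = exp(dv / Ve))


Ve = 291 * 9.81 = 2854.71 m/s
MR = exp(5745 / 2854.71) = 7.482

7.482


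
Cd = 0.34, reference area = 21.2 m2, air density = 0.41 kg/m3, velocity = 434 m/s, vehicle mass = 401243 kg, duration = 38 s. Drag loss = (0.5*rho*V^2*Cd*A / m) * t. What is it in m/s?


D = 0.5 * 0.41 * 434^2 * 0.34 * 21.2 = 278322.36 N
a = 278322.36 / 401243 = 0.6937 m/s2
dV = 0.6937 * 38 = 26.4 m/s

26.4 m/s


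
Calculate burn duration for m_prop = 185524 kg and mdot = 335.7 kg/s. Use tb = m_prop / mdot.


tb = 185524 / 335.7 = 552.6 s

552.6 s


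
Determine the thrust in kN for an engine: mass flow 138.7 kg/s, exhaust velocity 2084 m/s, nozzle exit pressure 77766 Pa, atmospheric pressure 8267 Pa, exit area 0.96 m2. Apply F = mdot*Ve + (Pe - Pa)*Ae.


F = 138.7 * 2084 + (77766 - 8267) * 0.96 = 355770.0 N = 355.8 kN

355.8 kN


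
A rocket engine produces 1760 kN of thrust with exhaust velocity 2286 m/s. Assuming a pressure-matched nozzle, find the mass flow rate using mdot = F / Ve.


mdot = F / Ve = 1760000 / 2286 = 769.9 kg/s

769.9 kg/s


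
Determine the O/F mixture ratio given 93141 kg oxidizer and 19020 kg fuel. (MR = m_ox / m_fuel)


MR = 93141 / 19020 = 4.9

4.9


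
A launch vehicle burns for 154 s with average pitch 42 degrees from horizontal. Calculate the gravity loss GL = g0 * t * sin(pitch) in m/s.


GL = 9.81 * 154 * sin(42 deg) = 1011 m/s

1011 m/s


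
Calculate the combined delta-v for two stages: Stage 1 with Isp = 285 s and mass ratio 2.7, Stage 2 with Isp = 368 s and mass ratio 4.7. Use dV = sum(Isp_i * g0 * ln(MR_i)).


dV1 = 285 * 9.81 * ln(2.7) = 2777.0 m/s
dV2 = 368 * 9.81 * ln(4.7) = 5586.8 m/s
Total dV = 2777.0 + 5586.8 = 8363.8 m/s ~ 8364 m/s

8364 m/s


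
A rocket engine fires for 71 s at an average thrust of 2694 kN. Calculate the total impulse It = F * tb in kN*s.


It = 2694 * 71 = 191274 kN*s

191274 kN*s


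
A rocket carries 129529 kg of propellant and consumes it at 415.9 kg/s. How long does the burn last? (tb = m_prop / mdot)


tb = 129529 / 415.9 = 311.4 s

311.4 s


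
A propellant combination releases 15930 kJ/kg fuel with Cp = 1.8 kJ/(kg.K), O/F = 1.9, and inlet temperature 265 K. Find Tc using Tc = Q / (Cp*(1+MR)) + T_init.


Tc = 15930 / (1.8 * (1 + 1.9)) + 265 = 3317 K

3317 K


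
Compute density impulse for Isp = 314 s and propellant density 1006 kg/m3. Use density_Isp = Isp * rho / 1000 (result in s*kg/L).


rho*Isp = 314 * 1006 / 1000 = 316 s*kg/L

316 s*kg/L


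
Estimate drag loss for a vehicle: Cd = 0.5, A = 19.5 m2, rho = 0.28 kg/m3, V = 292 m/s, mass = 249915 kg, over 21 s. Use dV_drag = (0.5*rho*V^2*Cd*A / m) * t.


D = 0.5 * 0.28 * 292^2 * 0.5 * 19.5 = 116385.36 N
a = 116385.36 / 249915 = 0.4657 m/s2
dV = 0.4657 * 21 = 9.8 m/s

9.8 m/s


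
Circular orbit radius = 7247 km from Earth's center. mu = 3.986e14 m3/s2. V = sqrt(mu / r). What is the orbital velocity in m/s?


V = sqrt(3.986e14 / 7247000) = 7416 m/s

7416 m/s


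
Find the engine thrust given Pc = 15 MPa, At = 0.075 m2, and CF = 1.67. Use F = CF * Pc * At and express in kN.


F = 1.67 * 15e6 * 0.075 = 1.8787e+06 N = 1878.7 kN

1878.7 kN


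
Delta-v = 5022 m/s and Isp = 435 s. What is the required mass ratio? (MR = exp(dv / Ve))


Ve = 435 * 9.81 = 4267.35 m/s
MR = exp(5022 / 4267.35) = 3.244

3.244


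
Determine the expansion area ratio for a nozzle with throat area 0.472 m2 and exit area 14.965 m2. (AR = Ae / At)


AR = 14.965 / 0.472 = 31.7

31.7


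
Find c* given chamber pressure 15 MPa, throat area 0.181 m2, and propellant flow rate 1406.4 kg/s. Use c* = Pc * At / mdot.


c* = 15e6 * 0.181 / 1406.4 = 1930 m/s

1930 m/s


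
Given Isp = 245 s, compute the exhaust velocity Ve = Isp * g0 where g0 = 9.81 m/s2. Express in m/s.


Ve = Isp * g0 = 245 * 9.81 = 2403.5 m/s

2403.5 m/s


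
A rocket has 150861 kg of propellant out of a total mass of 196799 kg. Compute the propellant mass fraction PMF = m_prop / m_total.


PMF = 150861 / 196799 = 0.767

0.767


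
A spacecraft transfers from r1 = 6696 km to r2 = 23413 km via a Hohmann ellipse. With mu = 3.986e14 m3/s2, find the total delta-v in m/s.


V1 = sqrt(mu/r1) = 7715.44 m/s
dV1 = V1*(sqrt(2*r2/(r1+r2)) - 1) = 1906.36 m/s
V2 = sqrt(mu/r2) = 4126.1 m/s
dV2 = V2*(1 - sqrt(2*r1/(r1+r2))) = 1374.32 m/s
Total dV = 3281 m/s

3281 m/s


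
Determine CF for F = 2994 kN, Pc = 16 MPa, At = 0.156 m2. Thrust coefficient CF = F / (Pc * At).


CF = 2994000 / (16e6 * 0.156) = 1.2

1.2


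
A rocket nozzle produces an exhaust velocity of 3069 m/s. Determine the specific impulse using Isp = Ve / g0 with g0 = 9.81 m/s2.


Isp = Ve / g0 = 3069 / 9.81 = 312.8 s

312.8 s


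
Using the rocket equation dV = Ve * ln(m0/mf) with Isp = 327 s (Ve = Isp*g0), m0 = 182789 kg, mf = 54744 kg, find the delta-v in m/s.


Ve = 327 * 9.81 = 3207.87 m/s
dV = 3207.87 * ln(182789/54744) = 3868 m/s

3868 m/s


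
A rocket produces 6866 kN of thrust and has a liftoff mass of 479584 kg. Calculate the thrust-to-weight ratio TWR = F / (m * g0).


TWR = 6866000 / (479584 * 9.81) = 1.46

1.46


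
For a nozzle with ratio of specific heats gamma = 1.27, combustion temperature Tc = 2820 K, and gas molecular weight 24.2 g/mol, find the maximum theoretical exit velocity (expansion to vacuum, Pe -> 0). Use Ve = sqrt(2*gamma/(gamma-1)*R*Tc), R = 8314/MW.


R = 8314 / 24.2 = 343.55 J/(kg.K)
Ve = sqrt(2 * 1.27 / (1.27 - 1) * 343.55 * 2820) = 3019 m/s

3019 m/s


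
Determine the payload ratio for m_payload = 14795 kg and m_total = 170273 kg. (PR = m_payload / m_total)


PR = 14795 / 170273 = 0.0869

0.0869


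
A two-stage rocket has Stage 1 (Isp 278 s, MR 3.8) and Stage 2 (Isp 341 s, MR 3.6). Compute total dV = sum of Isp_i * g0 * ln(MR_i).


dV1 = 278 * 9.81 * ln(3.8) = 3640.8 m/s
dV2 = 341 * 9.81 * ln(3.6) = 4285.0 m/s
Total dV = 3640.8 + 4285.0 = 7925.8 m/s ~ 7926 m/s

7926 m/s


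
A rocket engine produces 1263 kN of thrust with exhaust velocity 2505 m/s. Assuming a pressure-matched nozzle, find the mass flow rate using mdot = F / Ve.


mdot = F / Ve = 1263000 / 2505 = 504.2 kg/s

504.2 kg/s


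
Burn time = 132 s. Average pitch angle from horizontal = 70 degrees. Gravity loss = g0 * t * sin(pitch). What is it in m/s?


GL = 9.81 * 132 * sin(70 deg) = 1217 m/s

1217 m/s


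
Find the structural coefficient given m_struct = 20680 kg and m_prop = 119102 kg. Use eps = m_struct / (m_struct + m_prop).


eps = 20680 / (20680 + 119102) = 0.1479

0.1479


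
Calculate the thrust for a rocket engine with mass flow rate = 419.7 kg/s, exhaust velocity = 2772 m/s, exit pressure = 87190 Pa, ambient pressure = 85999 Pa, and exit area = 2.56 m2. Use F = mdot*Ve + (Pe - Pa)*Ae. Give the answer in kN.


F = 419.7 * 2772 + (87190 - 85999) * 2.56 = 1.1665e+06 N = 1166.5 kN

1166.5 kN


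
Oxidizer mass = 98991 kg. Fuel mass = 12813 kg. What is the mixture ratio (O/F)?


MR = 98991 / 12813 = 7.73

7.73


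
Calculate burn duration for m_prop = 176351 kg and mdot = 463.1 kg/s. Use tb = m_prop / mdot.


tb = 176351 / 463.1 = 380.8 s

380.8 s


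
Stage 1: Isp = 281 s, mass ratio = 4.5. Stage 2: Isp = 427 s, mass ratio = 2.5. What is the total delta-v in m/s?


dV1 = 281 * 9.81 * ln(4.5) = 4146.2 m/s
dV2 = 427 * 9.81 * ln(2.5) = 3838.2 m/s
Total dV = 4146.2 + 3838.2 = 7984.4 m/s ~ 7984 m/s

7984 m/s


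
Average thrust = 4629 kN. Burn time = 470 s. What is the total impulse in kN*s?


It = 4629 * 470 = 2175630 kN*s

2175630 kN*s


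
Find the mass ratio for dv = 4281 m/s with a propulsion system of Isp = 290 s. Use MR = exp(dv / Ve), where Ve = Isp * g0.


Ve = 290 * 9.81 = 2844.9 m/s
MR = exp(4281 / 2844.9) = 4.503

4.503


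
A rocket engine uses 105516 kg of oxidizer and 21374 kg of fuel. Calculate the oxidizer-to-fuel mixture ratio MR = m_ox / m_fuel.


MR = 105516 / 21374 = 4.94

4.94


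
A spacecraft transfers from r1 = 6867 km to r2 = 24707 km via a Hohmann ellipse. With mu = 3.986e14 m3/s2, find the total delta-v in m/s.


V1 = sqrt(mu/r1) = 7618.77 m/s
dV1 = V1*(sqrt(2*r2/(r1+r2)) - 1) = 1912.38 m/s
V2 = sqrt(mu/r2) = 4016.6 m/s
dV2 = V2*(1 - sqrt(2*r1/(r1+r2))) = 1367.54 m/s
Total dV = 3280 m/s

3280 m/s


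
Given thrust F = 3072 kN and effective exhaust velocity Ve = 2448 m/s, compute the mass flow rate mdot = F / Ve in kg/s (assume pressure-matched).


mdot = F / Ve = 3072000 / 2448 = 1254.9 kg/s

1254.9 kg/s


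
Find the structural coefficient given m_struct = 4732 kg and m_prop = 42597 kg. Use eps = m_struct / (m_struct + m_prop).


eps = 4732 / (4732 + 42597) = 0.1

0.1


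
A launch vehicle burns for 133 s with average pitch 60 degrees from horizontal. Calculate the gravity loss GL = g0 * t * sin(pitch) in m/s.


GL = 9.81 * 133 * sin(60 deg) = 1130 m/s

1130 m/s


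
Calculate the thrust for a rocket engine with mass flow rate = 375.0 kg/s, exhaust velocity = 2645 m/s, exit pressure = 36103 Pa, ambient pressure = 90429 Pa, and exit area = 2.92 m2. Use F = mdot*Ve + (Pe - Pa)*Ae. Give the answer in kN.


F = 375.0 * 2645 + (36103 - 90429) * 2.92 = 833243.0 N = 833.2 kN

833.2 kN


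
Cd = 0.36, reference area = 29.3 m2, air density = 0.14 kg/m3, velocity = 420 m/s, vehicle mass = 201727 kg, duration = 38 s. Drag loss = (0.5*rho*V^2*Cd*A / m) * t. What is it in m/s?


D = 0.5 * 0.14 * 420^2 * 0.36 * 29.3 = 130246.7 N
a = 130246.7 / 201727 = 0.6457 m/s2
dV = 0.6457 * 38 = 24.5 m/s

24.5 m/s


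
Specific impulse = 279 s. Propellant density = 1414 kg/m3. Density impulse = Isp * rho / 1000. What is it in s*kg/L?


rho*Isp = 279 * 1414 / 1000 = 395 s*kg/L

395 s*kg/L


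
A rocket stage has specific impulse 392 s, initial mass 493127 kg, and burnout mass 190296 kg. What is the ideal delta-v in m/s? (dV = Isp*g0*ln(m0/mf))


Ve = 392 * 9.81 = 3845.52 m/s
dV = 3845.52 * ln(493127/190296) = 3662 m/s

3662 m/s


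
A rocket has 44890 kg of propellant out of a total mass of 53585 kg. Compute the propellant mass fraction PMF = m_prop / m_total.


PMF = 44890 / 53585 = 0.838

0.838


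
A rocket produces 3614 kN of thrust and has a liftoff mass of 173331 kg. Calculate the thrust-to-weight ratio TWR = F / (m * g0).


TWR = 3614000 / (173331 * 9.81) = 2.13

2.13


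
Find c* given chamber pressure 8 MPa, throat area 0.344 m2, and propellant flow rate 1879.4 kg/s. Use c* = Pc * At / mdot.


c* = 8e6 * 0.344 / 1879.4 = 1464 m/s

1464 m/s


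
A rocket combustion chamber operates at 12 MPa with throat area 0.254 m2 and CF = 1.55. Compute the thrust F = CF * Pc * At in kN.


F = 1.55 * 12e6 * 0.254 = 4.7244e+06 N = 4724.4 kN

4724.4 kN


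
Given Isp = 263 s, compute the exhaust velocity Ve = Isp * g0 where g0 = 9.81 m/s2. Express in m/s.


Ve = Isp * g0 = 263 * 9.81 = 2580.0 m/s

2580.0 m/s


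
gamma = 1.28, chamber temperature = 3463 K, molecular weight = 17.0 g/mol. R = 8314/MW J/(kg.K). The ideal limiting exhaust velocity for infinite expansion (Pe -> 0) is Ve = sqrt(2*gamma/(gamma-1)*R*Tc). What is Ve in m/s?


R = 8314 / 17.0 = 489.06 J/(kg.K)
Ve = sqrt(2 * 1.28 / (1.28 - 1) * 489.06 * 3463) = 3935 m/s

3935 m/s


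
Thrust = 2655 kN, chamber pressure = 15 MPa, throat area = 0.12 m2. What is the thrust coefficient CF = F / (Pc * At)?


CF = 2655000 / (15e6 * 0.12) = 1.48

1.48


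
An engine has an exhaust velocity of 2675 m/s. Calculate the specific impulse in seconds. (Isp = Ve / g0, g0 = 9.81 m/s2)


Isp = Ve / g0 = 2675 / 9.81 = 272.7 s

272.7 s
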